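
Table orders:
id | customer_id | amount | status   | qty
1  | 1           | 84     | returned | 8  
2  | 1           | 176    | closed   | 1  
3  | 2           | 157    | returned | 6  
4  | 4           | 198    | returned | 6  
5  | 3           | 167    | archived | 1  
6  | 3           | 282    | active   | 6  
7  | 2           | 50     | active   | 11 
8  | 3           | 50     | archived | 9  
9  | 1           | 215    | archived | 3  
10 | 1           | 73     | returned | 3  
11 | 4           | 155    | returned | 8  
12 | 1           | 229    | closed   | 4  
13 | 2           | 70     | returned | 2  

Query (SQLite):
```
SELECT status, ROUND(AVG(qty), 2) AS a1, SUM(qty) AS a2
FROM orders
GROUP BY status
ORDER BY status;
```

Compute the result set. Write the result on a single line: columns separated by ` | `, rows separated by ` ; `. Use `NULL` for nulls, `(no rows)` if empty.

active | 8.5 | 17 ; archived | 4.33 | 13 ; closed | 2.5 | 5 ; returned | 5.5 | 33

Group orders by status.
Per group compute: ROUND(AVG(qty), 2), SUM(qty).
  active: ids {6, 7} → ROUND(AVG(qty), 2)=8.5, SUM(qty)=17
  archived: ids {5, 8, 9} → ROUND(AVG(qty), 2)=4.33, SUM(qty)=13
  closed: ids {2, 12} → ROUND(AVG(qty), 2)=2.5, SUM(qty)=5
  returned: ids {1, 3, 4, 10, 11, 13} → ROUND(AVG(qty), 2)=5.5, SUM(qty)=33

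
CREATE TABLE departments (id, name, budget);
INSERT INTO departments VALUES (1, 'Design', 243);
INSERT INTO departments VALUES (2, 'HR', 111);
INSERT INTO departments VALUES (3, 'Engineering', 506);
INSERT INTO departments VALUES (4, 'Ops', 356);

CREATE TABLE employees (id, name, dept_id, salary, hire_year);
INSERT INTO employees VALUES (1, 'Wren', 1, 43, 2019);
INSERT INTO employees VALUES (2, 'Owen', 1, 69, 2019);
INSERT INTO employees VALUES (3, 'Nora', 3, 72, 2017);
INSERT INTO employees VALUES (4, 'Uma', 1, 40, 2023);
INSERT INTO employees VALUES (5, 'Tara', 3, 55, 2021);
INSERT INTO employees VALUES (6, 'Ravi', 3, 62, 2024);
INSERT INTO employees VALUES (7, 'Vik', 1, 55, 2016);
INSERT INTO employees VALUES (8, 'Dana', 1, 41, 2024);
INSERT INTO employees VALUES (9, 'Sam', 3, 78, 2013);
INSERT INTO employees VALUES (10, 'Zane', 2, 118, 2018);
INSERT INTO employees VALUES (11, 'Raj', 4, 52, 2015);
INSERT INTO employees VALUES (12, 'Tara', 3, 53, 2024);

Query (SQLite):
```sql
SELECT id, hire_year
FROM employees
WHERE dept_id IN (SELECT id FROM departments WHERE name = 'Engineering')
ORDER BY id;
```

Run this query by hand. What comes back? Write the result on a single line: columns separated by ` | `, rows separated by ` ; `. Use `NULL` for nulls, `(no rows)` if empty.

Inner query: departments.id where name = 'Engineering'.
Outer: keep employees rows whose dept_id is in that set.
Inner query → {3}

3 | 2017 ; 5 | 2021 ; 6 | 2024 ; 9 | 2013 ; 12 | 2024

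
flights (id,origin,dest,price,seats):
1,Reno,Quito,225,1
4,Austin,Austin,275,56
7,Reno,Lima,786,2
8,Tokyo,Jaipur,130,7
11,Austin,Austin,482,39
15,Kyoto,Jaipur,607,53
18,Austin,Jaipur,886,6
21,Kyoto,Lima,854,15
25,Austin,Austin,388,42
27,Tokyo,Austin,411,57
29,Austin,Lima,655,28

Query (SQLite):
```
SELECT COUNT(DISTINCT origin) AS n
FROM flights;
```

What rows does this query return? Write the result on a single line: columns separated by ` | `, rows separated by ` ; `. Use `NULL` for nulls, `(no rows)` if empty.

Count distinct non-NULL origin values.

4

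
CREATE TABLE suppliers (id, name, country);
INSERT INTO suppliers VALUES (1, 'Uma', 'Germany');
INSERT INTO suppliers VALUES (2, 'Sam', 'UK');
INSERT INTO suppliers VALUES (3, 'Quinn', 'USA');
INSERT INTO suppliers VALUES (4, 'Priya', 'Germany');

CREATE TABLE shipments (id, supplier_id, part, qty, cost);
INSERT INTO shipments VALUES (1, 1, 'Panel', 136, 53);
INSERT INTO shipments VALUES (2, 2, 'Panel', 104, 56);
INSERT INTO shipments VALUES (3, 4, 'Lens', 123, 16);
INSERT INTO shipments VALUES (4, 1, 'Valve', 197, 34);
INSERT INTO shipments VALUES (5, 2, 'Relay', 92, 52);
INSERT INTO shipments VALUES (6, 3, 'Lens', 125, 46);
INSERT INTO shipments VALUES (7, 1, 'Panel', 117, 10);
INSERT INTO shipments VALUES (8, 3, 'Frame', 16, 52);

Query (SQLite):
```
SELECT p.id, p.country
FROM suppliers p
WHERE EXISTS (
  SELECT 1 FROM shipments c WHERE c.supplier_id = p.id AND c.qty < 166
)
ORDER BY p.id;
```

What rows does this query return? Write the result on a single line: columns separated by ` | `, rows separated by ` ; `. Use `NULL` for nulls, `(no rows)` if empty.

1 | Germany ; 2 | UK ; 3 | USA ; 4 | Germany

For each suppliers row, check whether any shipments with matching supplier_id has qty < 166.
Keep rows where that is true.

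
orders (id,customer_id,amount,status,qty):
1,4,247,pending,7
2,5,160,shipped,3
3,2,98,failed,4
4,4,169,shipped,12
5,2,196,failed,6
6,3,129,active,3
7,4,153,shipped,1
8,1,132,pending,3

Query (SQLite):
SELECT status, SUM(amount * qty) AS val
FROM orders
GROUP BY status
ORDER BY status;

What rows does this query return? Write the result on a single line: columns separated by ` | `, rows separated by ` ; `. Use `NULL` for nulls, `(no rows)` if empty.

active | 387 ; failed | 1568 ; pending | 2125 ; shipped | 2661

For each row compute amount * qty.
Group by status; take SUM of the expression per group.
  active: ids {6} → SUM(amount * qty)=387
  failed: ids {3, 5} → SUM(amount * qty)=1568
  pending: ids {1, 8} → SUM(amount * qty)=2125
  shipped: ids {2, 4, 7} → SUM(amount * qty)=2661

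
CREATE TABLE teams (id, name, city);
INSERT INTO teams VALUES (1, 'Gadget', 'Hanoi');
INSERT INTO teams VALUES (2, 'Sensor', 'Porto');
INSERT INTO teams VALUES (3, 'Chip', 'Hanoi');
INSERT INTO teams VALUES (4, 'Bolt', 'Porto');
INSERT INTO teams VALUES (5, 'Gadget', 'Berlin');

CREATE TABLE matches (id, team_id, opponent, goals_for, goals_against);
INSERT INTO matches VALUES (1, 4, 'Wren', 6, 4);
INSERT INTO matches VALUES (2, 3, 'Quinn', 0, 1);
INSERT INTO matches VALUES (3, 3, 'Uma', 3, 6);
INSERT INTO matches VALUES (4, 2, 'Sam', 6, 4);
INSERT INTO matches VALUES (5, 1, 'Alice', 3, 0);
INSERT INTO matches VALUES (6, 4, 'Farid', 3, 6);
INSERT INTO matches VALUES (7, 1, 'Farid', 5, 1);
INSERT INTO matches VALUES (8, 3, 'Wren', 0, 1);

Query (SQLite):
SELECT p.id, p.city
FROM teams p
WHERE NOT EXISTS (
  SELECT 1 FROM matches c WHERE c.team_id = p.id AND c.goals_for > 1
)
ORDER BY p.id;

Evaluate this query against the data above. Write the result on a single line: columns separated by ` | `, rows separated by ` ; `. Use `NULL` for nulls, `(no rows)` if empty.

5 | Berlin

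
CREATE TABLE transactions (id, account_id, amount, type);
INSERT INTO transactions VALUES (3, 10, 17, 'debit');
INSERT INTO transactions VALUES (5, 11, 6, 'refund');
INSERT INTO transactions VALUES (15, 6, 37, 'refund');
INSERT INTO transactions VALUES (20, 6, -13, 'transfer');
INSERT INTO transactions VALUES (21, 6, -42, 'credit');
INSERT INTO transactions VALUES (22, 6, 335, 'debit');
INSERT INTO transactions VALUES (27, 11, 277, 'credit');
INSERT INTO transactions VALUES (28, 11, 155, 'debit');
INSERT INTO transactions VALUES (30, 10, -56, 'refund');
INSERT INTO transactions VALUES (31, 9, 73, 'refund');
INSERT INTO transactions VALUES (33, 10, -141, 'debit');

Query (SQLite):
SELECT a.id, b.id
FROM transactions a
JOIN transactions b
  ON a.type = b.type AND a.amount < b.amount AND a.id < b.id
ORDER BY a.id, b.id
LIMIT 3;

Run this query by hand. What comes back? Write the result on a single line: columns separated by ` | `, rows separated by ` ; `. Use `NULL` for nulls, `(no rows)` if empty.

Pairs (a,b) with same type, a.amount < b.amount, a.id < b.id.
type groups: credit:{21,27} debit:{3,22,28,33} refund:{5,15,30,31} transfer:{20}
Ordered by (a.id, b.id); first 3.

3 | 22 ; 3 | 28 ; 5 | 15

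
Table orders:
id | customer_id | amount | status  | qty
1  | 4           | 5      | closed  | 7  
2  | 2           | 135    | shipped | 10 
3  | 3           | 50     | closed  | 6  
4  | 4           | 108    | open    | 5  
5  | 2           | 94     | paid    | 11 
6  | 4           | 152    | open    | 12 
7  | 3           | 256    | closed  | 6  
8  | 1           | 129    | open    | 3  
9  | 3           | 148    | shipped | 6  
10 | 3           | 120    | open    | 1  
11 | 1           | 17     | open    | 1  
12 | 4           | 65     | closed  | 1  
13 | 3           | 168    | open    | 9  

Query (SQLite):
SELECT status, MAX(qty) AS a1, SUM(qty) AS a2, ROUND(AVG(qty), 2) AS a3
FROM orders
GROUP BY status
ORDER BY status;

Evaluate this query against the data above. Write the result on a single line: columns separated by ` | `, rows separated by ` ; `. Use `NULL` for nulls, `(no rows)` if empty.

closed | 7 | 20 | 5 ; open | 12 | 31 | 5.17 ; paid | 11 | 11 | 11 ; shipped | 10 | 16 | 8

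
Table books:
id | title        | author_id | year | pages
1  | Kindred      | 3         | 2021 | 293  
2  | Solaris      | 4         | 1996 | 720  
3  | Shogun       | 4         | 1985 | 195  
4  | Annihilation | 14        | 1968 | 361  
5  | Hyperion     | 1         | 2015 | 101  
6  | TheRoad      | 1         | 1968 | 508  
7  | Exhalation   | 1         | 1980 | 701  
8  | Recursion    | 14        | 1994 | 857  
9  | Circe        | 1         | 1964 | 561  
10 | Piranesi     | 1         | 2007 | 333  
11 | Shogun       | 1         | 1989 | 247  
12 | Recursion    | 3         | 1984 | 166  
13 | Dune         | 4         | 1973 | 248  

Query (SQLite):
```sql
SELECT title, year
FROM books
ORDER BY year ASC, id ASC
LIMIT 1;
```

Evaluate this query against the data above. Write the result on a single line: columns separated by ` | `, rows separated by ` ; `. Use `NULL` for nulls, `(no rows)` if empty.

Circe | 1964

Sort by year asc, tiebreak id asc: (1964, id=9), (1968, id=4), (1968, id=6), (1973, id=13) …. Take first 1.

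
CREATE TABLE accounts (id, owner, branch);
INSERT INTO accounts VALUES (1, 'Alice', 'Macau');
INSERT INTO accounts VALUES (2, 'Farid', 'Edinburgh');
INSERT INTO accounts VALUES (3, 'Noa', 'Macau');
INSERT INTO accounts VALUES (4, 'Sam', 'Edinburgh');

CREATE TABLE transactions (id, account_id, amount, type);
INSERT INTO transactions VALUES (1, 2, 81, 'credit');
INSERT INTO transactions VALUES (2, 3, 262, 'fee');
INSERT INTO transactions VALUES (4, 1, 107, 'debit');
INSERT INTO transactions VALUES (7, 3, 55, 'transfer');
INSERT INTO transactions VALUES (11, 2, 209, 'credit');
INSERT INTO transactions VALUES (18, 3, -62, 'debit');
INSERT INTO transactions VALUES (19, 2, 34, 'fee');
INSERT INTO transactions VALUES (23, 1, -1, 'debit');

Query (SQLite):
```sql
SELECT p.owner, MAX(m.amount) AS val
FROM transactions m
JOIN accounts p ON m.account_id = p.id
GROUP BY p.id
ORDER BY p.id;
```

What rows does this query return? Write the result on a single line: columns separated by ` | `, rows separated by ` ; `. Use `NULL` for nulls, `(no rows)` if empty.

Join each transactions row to its accounts via account_id.
Group joined rows by accounts.id; compute MAX(m.amount) per group.
  1: ids {4, 23} → MAX(m.amount)=107
  2: ids {1, 11, 19} → MAX(m.amount)=209
  3: ids {2, 7, 18} → MAX(m.amount)=262

Alice | 107 ; Farid | 209 ; Noa | 262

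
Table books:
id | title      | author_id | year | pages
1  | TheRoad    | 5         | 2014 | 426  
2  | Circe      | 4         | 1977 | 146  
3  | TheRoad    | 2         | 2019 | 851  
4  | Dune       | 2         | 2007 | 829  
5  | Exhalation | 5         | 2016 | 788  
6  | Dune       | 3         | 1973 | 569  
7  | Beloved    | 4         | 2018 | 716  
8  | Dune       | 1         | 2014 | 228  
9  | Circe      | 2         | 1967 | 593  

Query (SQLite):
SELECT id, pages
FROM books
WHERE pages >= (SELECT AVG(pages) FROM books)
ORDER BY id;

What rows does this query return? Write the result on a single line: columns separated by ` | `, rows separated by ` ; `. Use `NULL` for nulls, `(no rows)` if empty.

Scalar subquery: AVG(pages) over all books rows = 571.777778 (≈; comparison uses full precision).
Keep rows where pages >= that value.

3 | 851 ; 4 | 829 ; 5 | 788 ; 7 | 716 ; 9 | 593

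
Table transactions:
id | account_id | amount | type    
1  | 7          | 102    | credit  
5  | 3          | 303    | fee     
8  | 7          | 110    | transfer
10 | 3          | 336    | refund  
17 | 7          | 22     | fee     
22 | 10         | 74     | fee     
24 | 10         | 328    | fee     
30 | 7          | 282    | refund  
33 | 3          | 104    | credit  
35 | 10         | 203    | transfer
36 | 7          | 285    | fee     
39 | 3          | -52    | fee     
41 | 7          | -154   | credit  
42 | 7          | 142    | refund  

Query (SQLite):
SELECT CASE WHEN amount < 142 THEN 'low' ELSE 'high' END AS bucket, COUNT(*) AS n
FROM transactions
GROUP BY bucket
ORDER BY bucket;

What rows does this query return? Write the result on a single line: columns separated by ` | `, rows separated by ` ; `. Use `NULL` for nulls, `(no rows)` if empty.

high | 7 ; low | 7

Bucket rows by amount < 142 → 'low' else 'high'; count each bucket.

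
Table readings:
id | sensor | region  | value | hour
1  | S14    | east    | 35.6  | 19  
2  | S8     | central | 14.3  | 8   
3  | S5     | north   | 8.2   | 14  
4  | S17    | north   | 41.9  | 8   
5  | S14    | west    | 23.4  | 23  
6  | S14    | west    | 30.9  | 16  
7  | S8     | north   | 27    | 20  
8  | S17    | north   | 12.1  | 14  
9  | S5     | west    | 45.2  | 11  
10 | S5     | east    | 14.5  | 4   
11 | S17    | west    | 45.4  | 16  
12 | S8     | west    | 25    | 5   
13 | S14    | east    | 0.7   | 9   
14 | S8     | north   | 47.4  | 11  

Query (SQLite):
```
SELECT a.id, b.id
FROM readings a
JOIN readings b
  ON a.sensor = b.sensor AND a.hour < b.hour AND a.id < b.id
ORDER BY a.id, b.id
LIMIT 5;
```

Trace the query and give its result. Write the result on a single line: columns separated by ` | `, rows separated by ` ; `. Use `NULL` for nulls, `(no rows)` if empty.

1 | 5 ; 2 | 7 ; 2 | 14 ; 4 | 8 ; 4 | 11

Pairs (a,b) with same sensor, a.hour < b.hour, a.id < b.id.
sensor groups: S14:{1,5,6,13} S17:{4,8,11} S5:{3,9,10} S8:{2,7,12,14}
Ordered by (a.id, b.id); first 5.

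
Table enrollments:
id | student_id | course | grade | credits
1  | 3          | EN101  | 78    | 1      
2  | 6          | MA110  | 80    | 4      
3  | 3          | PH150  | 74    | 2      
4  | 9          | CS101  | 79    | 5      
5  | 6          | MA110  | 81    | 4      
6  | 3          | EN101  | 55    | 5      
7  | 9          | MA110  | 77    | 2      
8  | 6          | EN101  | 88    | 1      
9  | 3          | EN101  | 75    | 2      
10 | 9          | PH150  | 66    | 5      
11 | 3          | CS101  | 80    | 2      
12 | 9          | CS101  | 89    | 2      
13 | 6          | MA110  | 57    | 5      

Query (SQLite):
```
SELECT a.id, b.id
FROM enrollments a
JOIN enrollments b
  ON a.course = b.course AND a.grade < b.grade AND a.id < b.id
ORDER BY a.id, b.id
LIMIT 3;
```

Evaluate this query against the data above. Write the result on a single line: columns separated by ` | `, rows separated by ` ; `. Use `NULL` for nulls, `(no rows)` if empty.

1 | 8 ; 2 | 5 ; 4 | 11

Pairs (a,b) with same course, a.grade < b.grade, a.id < b.id.
course groups: CS101:{4,11,12} EN101:{1,6,8,9} MA110:{2,5,7,13} PH150:{3,10}
Ordered by (a.id, b.id); first 3.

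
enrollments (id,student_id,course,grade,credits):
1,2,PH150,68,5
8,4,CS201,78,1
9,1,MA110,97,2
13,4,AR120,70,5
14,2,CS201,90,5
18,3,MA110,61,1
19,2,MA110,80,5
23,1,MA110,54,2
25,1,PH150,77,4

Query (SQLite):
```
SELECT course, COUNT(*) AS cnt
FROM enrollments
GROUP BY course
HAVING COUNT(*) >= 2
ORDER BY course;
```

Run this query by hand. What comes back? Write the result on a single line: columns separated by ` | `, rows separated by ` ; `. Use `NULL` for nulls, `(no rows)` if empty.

CS201 | 2 ; MA110 | 4 ; PH150 | 2

Partition enrollments by course; compute COUNT(*) within each group.
HAVING: keep groups with count ≥ 2.
  AR120: ids {13} → COUNT(*)=1
  CS201: ids {8, 14} → COUNT(*)=2
  MA110: ids {9, 18, 19, 23} → COUNT(*)=4
  PH150: ids {1, 25} → COUNT(*)=2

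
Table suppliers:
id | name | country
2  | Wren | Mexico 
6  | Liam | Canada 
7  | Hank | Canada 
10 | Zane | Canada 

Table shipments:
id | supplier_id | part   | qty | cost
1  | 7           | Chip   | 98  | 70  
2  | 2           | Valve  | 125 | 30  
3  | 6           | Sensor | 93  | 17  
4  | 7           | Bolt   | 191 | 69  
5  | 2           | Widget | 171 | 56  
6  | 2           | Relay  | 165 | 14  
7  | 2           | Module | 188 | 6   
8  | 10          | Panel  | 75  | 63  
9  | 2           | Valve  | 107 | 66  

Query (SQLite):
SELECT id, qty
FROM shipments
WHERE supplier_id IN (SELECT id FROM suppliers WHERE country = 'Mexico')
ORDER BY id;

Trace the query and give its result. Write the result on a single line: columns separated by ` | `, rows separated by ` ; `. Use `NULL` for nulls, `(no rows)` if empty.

2 | 125 ; 5 | 171 ; 6 | 165 ; 7 | 188 ; 9 | 107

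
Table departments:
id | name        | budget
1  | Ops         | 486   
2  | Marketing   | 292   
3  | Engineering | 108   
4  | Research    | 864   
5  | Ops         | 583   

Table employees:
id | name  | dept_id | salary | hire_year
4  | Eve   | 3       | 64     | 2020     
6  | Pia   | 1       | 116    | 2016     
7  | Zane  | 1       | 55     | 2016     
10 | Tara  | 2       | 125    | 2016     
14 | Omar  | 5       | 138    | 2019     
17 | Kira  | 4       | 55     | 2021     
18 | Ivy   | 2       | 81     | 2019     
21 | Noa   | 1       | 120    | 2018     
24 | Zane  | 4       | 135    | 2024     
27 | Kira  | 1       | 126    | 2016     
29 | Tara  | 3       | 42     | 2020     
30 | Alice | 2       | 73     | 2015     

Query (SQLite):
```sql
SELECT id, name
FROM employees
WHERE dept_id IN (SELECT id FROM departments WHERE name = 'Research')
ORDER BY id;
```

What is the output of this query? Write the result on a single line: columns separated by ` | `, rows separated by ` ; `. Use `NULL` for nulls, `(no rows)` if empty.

17 | Kira ; 24 | Zane

Inner query: departments.id where name = 'Research'.
Outer: keep employees rows whose dept_id is in that set.
Inner query → {4}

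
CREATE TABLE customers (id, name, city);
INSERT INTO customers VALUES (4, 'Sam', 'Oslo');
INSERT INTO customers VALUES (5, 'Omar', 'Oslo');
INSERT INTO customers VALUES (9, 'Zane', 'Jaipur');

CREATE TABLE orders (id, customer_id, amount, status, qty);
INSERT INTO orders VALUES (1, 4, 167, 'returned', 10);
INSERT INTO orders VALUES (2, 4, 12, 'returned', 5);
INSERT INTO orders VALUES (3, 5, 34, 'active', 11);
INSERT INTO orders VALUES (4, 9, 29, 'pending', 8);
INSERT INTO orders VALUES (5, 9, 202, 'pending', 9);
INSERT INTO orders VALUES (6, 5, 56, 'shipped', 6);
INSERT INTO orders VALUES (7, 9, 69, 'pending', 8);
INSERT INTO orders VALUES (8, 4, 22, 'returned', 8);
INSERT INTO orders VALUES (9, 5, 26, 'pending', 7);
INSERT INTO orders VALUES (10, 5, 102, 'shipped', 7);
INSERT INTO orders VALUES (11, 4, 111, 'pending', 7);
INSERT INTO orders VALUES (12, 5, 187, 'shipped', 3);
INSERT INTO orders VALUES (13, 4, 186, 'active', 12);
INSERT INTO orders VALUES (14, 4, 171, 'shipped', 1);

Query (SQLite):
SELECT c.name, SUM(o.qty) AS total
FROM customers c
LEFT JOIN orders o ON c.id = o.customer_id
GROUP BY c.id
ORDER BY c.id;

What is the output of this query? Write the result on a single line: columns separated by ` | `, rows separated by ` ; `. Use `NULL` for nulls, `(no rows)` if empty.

Sam | 43 ; Omar | 34 ; Zane | 25

LEFT JOIN keeps every customers row; unmatched ones get NULL for orders columns.
Group by customers.id and compute SUM(o.qty). SUM over an all-NULL group is NULL.
  4: ids {1, 2, 8, 11, 13, 14} → SUM(o.qty)=43
  5: ids {3, 6, 9, 10, 12} → SUM(o.qty)=34
  9: ids {4, 5, 7} → SUM(o.qty)=25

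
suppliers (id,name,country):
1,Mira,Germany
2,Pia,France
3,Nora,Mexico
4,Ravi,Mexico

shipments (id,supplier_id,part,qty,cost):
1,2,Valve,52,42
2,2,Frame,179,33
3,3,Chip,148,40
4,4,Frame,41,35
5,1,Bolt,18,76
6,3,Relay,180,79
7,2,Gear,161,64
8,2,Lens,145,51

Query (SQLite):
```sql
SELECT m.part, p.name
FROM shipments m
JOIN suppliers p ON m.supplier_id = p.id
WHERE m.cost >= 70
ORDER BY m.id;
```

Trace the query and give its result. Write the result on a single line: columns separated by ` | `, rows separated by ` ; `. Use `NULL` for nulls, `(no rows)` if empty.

Each shipments row matches the suppliers row where supplier_id = suppliers.id.
Then keep rows with m.cost >= 70.

Bolt | Mira ; Relay | Nora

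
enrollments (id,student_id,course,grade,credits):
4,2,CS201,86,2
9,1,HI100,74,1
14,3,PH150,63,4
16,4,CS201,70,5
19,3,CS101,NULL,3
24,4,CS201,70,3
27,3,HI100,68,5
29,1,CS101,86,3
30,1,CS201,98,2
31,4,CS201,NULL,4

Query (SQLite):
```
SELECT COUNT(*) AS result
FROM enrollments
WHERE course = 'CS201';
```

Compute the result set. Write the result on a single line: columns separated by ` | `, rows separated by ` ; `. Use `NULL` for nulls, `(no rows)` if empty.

Rows where course='CS201' → credits values: [2, 5, 3, 2, 4].
COUNT(*) counts rows → 5.

5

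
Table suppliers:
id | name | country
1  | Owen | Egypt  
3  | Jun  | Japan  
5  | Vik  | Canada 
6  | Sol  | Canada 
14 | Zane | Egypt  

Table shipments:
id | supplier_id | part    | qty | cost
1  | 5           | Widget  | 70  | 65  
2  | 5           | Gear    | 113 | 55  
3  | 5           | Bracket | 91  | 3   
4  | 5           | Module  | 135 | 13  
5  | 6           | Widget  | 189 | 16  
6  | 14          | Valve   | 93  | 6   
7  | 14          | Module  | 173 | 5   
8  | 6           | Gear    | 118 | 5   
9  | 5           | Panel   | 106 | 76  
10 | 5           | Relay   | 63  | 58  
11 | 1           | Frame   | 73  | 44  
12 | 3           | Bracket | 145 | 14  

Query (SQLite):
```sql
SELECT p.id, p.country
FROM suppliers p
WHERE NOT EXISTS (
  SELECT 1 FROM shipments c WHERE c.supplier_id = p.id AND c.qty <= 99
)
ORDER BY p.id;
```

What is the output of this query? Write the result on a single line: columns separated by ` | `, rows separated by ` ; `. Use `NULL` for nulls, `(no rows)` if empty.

For each suppliers row, check whether any shipments with matching supplier_id has qty <= 99.
Keep rows where that is false.

3 | Japan ; 6 | Canada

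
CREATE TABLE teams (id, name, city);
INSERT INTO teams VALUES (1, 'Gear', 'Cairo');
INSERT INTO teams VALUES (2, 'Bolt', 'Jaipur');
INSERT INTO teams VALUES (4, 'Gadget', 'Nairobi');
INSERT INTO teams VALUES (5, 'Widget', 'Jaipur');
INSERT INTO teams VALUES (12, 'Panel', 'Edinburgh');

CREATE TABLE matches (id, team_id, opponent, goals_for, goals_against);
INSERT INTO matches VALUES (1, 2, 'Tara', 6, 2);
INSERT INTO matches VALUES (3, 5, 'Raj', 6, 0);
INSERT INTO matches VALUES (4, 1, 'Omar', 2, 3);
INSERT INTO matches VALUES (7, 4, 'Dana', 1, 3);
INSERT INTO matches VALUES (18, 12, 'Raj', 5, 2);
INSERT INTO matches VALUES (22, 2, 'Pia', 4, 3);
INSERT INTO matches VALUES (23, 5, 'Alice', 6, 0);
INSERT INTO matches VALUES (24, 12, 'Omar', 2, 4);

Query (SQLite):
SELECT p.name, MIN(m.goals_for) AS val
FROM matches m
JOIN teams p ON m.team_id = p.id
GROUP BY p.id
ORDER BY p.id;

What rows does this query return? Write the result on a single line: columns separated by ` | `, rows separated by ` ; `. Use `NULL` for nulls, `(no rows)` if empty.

Gear | 2 ; Bolt | 4 ; Gadget | 1 ; Widget | 6 ; Panel | 2

Join each matches row to its teams via team_id.
Group joined rows by teams.id; compute MIN(m.goals_for) per group.
  1: ids {4} → MIN(m.goals_for)=2
  2: ids {1, 22} → MIN(m.goals_for)=4
  4: ids {7} → MIN(m.goals_for)=1
  5: ids {3, 23} → MIN(m.goals_for)=6
  12: ids {18, 24} → MIN(m.goals_for)=2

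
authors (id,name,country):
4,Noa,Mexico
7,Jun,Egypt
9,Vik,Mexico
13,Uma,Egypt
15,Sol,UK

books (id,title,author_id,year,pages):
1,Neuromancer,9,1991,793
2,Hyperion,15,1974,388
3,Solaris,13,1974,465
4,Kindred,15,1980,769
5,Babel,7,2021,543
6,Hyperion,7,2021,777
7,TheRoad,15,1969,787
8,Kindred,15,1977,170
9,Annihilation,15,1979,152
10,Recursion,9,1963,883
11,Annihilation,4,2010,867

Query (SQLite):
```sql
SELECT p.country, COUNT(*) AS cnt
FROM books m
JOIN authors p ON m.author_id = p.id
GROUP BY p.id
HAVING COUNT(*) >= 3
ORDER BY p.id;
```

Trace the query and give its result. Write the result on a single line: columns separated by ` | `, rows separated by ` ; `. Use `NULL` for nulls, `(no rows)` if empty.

UK | 5

Join each books row to its authors via author_id.
Group joined rows by authors.id; compute COUNT(*) per group.
HAVING: keep groups with count ≥ 3.
  4: ids {11} → COUNT(*)=1
  7: ids {5, 6} → COUNT(*)=2
  9: ids {1, 10} → COUNT(*)=2
  13: ids {3} → COUNT(*)=1
  15: ids {2, 4, 7, 8, 9} → COUNT(*)=5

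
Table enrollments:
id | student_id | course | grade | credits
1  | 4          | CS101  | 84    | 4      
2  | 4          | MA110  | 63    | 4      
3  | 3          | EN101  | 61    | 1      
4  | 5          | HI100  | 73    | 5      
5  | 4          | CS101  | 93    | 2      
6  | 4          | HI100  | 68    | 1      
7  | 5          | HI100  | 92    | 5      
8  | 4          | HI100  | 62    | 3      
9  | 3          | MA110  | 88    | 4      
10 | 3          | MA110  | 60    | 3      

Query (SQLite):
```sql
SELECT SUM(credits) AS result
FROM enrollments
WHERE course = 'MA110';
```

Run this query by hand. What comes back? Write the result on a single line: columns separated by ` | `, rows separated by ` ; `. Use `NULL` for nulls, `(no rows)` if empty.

Rows where course='MA110' → credits values: [4, 4, 3].
SUM of non-NULL values = 11.

11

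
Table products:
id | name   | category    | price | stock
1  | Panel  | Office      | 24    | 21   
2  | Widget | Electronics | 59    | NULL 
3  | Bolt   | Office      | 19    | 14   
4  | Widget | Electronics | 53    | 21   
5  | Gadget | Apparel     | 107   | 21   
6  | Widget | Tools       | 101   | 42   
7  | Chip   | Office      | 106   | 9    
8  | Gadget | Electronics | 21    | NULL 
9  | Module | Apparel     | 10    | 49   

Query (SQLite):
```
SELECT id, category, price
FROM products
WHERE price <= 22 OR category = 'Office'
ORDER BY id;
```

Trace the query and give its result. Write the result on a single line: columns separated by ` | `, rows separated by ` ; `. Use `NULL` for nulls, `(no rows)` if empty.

price <= 22: ids {3, 8, 9}
category = 'Office': ids {1, 3, 7}
Combine with OR.

1 | Office | 24 ; 3 | Office | 19 ; 7 | Office | 106 ; 8 | Electronics | 21 ; 9 | Apparel | 10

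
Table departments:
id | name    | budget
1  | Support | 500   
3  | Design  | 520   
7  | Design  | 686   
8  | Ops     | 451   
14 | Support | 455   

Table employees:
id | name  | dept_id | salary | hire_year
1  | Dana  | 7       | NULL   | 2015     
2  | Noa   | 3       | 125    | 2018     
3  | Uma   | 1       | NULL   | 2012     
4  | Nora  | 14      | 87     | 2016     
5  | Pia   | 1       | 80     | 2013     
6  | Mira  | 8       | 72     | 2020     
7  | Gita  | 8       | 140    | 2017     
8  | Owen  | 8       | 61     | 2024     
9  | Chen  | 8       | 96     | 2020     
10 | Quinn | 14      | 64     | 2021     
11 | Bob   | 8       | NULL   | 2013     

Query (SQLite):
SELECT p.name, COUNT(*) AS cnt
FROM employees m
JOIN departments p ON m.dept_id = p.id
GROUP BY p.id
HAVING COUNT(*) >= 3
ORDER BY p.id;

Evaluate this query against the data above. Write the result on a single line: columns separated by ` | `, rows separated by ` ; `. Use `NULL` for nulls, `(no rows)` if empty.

Ops | 5

Join each employees row to its departments via dept_id.
Group joined rows by departments.id; compute COUNT(*) per group.
HAVING: keep groups with count ≥ 3.
  1: ids {3, 5} → COUNT(*)=2
  3: ids {2} → COUNT(*)=1
  7: ids {1} → COUNT(*)=1
  8: ids {6, 7, 8, 9, 11} → COUNT(*)=5
  14: ids {4, 10} → COUNT(*)=2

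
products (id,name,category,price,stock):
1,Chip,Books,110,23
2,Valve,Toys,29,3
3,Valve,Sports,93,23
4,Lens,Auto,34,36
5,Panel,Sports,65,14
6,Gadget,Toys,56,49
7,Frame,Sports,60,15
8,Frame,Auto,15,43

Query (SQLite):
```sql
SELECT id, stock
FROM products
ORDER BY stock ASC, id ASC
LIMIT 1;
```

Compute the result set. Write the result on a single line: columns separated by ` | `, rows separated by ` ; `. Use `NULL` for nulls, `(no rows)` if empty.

Sort by stock asc, tiebreak id asc: (3, id=2), (14, id=5), (15, id=7), (23, id=1) …. Take first 1.

2 | 3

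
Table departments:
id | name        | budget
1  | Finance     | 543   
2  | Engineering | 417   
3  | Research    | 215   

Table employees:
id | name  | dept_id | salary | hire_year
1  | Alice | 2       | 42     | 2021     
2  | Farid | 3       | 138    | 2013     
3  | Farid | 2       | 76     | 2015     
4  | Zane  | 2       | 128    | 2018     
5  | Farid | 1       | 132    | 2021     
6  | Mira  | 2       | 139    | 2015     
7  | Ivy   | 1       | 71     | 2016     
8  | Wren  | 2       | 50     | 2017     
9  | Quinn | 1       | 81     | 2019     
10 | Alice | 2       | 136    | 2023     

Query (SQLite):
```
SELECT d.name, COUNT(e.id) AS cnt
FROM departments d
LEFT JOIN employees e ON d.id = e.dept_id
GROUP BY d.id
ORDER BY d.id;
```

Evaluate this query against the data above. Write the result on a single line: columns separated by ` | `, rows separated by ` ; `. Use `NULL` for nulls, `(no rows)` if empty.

LEFT JOIN keeps every departments row; unmatched ones get NULL for employees columns.
Group by departments.id and compute COUNT(e.id). COUNT(col) of an all-NULL group is 0.
  1: ids {5, 7, 9} → COUNT(e.id)=3
  2: ids {1, 3, 4, 6, 8, 10} → COUNT(e.id)=6
  3: ids {2} → COUNT(e.id)=1

Finance | 3 ; Engineering | 6 ; Research | 1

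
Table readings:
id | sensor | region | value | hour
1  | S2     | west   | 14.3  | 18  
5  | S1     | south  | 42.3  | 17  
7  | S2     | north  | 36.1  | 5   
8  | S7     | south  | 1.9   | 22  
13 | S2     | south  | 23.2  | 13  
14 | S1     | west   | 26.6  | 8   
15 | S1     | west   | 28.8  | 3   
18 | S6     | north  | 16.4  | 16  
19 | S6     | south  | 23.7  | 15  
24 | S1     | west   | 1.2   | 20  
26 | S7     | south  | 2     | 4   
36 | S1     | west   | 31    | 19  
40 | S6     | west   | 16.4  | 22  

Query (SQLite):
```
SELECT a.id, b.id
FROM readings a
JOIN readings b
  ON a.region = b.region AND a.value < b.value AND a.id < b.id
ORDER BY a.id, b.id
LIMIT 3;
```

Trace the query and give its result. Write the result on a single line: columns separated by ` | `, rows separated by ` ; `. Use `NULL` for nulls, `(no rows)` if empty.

Pairs (a,b) with same region, a.value < b.value, a.id < b.id.
region groups: north:{7,18} south:{5,8,13,19,26} west:{1,14,15,24,36,40}
Ordered by (a.id, b.id); first 3.

1 | 14 ; 1 | 15 ; 1 | 36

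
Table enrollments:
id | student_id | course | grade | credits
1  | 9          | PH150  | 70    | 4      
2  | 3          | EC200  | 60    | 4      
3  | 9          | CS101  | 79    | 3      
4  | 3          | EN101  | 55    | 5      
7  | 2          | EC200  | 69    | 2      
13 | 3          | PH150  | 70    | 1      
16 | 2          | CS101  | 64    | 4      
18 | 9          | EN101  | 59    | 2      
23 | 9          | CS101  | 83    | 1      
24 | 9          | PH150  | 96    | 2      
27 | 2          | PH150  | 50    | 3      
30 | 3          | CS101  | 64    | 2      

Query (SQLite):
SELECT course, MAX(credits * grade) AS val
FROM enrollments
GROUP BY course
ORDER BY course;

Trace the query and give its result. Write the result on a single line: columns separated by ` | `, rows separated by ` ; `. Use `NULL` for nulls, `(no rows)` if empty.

For each row compute credits * grade.
Group by course; take MAX of the expression per group.
  CS101: ids {3, 16, 23, 30} → MAX(credits * grade)=256
  EC200: ids {2, 7} → MAX(credits * grade)=240
  EN101: ids {4, 18} → MAX(credits * grade)=275
  PH150: ids {1, 13, 24, 27} → MAX(credits * grade)=280

CS101 | 256 ; EC200 | 240 ; EN101 | 275 ; PH150 | 280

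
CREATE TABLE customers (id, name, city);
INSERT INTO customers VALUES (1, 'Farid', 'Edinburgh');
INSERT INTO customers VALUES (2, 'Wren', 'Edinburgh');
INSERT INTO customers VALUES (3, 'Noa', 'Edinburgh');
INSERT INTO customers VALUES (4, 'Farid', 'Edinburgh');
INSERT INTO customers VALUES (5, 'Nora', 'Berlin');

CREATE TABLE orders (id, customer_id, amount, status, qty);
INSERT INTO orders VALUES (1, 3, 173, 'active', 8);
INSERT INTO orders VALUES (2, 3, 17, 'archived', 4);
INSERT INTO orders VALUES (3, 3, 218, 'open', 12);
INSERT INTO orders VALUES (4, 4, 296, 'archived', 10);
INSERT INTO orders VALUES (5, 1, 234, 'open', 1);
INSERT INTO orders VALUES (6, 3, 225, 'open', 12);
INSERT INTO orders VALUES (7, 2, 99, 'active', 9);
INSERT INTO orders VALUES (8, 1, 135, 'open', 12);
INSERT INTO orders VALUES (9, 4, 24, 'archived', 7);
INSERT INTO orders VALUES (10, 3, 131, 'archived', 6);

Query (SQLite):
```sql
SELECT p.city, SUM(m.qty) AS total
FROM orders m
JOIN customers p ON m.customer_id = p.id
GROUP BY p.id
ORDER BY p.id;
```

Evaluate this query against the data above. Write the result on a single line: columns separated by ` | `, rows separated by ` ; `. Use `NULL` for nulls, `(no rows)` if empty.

Edinburgh | 13 ; Edinburgh | 9 ; Edinburgh | 42 ; Edinburgh | 17

Join each orders row to its customers via customer_id.
Group joined rows by customers.id; compute SUM(m.qty) per group.
  1: ids {5, 8} → SUM(m.qty)=13
  2: ids {7} → SUM(m.qty)=9
  3: ids {1, 2, 3, 6, 10} → SUM(m.qty)=42
  4: ids {4, 9} → SUM(m.qty)=17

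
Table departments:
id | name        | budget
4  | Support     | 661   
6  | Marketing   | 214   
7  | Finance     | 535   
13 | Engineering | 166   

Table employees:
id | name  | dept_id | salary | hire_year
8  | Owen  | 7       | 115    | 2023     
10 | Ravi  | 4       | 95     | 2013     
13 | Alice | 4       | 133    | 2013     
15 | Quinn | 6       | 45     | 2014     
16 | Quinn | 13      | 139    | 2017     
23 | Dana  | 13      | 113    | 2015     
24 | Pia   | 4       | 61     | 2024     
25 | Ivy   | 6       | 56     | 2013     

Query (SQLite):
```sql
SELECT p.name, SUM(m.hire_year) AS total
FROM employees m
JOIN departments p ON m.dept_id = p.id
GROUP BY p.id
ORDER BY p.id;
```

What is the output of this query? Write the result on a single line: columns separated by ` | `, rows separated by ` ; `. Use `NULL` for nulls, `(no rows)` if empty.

Join each employees row to its departments via dept_id.
Group joined rows by departments.id; compute SUM(m.hire_year) per group.
  4: ids {10, 13, 24} → SUM(m.hire_year)=6050
  6: ids {15, 25} → SUM(m.hire_year)=4027
  7: ids {8} → SUM(m.hire_year)=2023
  13: ids {16, 23} → SUM(m.hire_year)=4032

Support | 6050 ; Marketing | 4027 ; Finance | 2023 ; Engineering | 4032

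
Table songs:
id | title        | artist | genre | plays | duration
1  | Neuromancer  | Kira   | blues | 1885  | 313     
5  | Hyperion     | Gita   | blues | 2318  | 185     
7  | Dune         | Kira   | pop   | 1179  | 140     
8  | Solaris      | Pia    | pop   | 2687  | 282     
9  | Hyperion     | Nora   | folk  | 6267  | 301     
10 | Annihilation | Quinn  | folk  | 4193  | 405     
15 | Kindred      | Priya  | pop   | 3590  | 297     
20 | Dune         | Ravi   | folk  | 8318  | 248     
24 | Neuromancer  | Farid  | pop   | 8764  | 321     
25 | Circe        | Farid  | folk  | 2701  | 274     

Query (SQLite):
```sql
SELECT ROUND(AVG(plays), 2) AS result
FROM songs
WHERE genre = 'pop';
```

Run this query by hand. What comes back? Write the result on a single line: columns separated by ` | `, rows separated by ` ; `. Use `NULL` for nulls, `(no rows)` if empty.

4055

Rows where genre='pop' → plays values: [1179, 2687, 3590, 8764].
AVG = 16220 / 4 (rounded to 2 dp).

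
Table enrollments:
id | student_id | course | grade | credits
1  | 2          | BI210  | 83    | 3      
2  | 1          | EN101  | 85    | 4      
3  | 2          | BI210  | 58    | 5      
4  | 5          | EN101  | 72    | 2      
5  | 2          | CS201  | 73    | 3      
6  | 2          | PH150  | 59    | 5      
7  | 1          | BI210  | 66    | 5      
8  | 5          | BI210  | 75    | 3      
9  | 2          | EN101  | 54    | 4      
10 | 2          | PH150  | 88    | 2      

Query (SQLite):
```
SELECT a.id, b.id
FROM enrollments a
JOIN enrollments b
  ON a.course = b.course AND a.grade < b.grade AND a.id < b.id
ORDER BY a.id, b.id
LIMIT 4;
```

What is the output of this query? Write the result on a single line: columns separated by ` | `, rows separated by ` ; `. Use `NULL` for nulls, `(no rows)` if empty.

Pairs (a,b) with same course, a.grade < b.grade, a.id < b.id.
course groups: BI210:{1,3,7,8} CS201:{5} EN101:{2,4,9} PH150:{6,10}
Ordered by (a.id, b.id); first 4.

3 | 7 ; 3 | 8 ; 6 | 10 ; 7 | 8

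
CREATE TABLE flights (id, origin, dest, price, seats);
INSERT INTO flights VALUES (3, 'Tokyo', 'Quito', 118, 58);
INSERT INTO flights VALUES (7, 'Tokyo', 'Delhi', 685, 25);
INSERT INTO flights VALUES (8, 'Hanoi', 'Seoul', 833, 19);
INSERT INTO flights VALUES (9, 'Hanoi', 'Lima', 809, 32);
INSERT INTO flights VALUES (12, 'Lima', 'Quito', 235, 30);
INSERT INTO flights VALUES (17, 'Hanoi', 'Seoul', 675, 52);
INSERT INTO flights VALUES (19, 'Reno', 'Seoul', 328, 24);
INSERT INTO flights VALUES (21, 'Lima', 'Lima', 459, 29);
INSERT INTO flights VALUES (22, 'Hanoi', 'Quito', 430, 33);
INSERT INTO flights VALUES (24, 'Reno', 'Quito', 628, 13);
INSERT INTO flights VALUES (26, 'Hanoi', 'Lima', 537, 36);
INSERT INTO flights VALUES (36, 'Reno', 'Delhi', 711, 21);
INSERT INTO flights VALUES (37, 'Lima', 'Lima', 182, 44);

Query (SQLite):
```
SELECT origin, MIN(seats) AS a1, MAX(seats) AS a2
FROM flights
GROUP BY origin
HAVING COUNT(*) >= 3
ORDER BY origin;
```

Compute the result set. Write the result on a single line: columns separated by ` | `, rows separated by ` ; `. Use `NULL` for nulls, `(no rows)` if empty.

Hanoi | 19 | 52 ; Lima | 29 | 44 ; Reno | 13 | 24

Group flights by origin.
Per group compute: MIN(seats), MAX(seats).
HAVING: drop groups with fewer than 3 rows.
  Hanoi: ids {8, 9, 17, 22, 26} → MIN(seats)=19, MAX(seats)=52
  Lima: ids {12, 21, 37} → MIN(seats)=29, MAX(seats)=44
  Reno: ids {19, 24, 36} → MIN(seats)=13, MAX(seats)=24
  Tokyo: ids {3, 7} → MIN(seats)=25, MAX(seats)=58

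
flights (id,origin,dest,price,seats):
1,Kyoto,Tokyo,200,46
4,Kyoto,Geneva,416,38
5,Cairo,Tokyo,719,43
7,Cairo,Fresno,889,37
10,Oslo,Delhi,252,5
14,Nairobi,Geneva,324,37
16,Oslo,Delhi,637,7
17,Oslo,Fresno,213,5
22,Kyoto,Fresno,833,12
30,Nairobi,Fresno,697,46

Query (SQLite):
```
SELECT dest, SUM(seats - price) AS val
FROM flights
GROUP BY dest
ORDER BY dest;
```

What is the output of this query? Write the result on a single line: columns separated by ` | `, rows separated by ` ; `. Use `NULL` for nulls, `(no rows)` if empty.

For each row compute seats - price.
Group by dest; take SUM of the expression per group.
  Delhi: ids {10, 16} → SUM(seats - price)=-877
  Fresno: ids {7, 17, 22, 30} → SUM(seats - price)=-2532
  Geneva: ids {4, 14} → SUM(seats - price)=-665
  Tokyo: ids {1, 5} → SUM(seats - price)=-830

Delhi | -877 ; Fresno | -2532 ; Geneva | -665 ; Tokyo | -830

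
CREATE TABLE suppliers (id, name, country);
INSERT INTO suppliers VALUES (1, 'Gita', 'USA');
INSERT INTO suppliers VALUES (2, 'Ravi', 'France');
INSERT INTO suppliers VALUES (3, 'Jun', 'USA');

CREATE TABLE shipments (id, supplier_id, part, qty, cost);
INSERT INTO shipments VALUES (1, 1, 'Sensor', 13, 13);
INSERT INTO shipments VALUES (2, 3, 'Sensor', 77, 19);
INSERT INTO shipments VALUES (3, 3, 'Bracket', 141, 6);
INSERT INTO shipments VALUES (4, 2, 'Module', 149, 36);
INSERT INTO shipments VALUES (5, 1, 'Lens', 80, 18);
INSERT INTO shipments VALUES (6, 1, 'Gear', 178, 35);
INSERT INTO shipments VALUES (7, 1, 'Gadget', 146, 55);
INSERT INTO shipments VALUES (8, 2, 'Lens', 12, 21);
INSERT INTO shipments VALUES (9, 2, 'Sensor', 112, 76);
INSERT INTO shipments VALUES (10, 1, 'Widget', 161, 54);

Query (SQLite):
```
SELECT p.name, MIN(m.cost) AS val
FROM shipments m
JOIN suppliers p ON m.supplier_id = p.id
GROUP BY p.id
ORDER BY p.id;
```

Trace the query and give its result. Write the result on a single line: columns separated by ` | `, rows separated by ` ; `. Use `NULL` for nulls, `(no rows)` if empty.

Gita | 13 ; Ravi | 21 ; Jun | 6

Join each shipments row to its suppliers via supplier_id.
Group joined rows by suppliers.id; compute MIN(m.cost) per group.
  1: ids {1, 5, 6, 7, 10} → MIN(m.cost)=13
  2: ids {4, 8, 9} → MIN(m.cost)=21
  3: ids {2, 3} → MIN(m.cost)=6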